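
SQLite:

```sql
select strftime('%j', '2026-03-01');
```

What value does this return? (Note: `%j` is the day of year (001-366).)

060

Day-of-year for 2026-03-01: days since 2026-01-01 inclusive = 60, zero-padded to 060.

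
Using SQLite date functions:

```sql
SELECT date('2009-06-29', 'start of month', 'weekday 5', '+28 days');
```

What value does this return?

2009-07-03

`start of month` rewinds 2009-06-29 to 2009-06-01.
`weekday 5` advances to the next Friday; 2009-06-01 is a Monday, so it moves forward to 2009-06-05.
June 2009 has 30 days; 25 remain after the 5th, so 26 days reach 2009-07-01.
Advancing 2 more days within July lands on 2009-07-03.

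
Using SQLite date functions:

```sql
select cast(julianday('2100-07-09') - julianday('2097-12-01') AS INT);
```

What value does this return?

950

30 days remain in December 2097 after the 1st (31 − 1).
Full months from January 2098 through June 2100 contribute their day counts.
Then 9 days into July 2100.
Total: 30 + 31 + 28 + 31 + 30 + 31 + 30 + 31 + 31 + 30 + 31 + 30 + 31 + 31 + 28 + 31 + 30 + 31 + 30 + 31 + 31 + 30 + 31 + 30 + 31 + 31 + 28 + 31 + 30 + 31 + 30 + 9 = 950.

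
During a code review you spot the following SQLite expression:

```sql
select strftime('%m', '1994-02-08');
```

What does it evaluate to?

`%m` extracts the 2-digit month (01-12): 02.

02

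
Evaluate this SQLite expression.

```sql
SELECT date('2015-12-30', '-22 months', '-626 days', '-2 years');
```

2010-06-14

Adding -22 months to 2015-12-30 targets 2014-02-30. February 2014 has only 28 days, so SQLite normalizes the 2-day overflow forward to 2014-03-02.
Applying '-626 days' to 2014-03-02: counting 626 days back gives 2012-06-14.
Adding -2 years to 2012-06-14 gives 2010-06-14.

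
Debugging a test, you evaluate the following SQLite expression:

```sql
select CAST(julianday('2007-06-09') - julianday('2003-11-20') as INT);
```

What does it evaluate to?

1297

10 days remain in November 2003 after the 20th (30 − 20).
Full months from December 2003 through May 2007 contribute their day counts.
Then 9 days into June 2007.
Total: 10 + 31 + 31 + 29 + 31 + 30 + 31 + 30 + 31 + 31 + 30 + 31 + 30 + 31 + 31 + 28 + 31 + 30 + 31 + 30 + 31 + 31 + 30 + 31 + 30 + 31 + 31 + 28 + 31 + 30 + 31 + 30 + 31 + 31 + 30 + 31 + 30 + 31 + 31 + 28 + 31 + 30 + 31 + 9 = 1297.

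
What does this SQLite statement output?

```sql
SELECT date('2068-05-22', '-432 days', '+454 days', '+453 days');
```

Applying '-432 days' to 2068-05-22: counting 432 days back gives 2067-03-17.
Applying '+454 days' to 2067-03-17: counting 454 days forward gives 2068-06-13.
Applying '+453 days' to 2068-06-13: counting 453 days forward gives 2069-09-09.

2069-09-09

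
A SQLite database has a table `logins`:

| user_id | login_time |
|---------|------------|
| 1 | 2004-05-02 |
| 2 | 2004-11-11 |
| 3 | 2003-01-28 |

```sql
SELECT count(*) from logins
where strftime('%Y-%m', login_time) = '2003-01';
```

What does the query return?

Rows with year-month 2003-01: 2003-01-28 → 1.

1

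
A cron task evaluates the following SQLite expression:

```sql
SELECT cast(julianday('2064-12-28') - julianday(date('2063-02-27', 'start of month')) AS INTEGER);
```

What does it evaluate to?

`start of month` rewinds 2063-02-27 to 2063-02-01.
27 days remain in February 2063 after the 1st (28 − 1).
Full months from March 2063 through November 2064 contribute their day counts.
Then 28 days into December 2064.
Total: 27 + 31 + 30 + 31 + 30 + 31 + 31 + 30 + 31 + 30 + 31 + 31 + 29 + 31 + 30 + 31 + 30 + 31 + 31 + 30 + 31 + 30 + 28 = 696.

696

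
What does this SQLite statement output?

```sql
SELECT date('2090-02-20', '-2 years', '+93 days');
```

Adding -2 years to 2090-02-20 gives 2088-02-20.
Applying '+93 days' to 2088-02-20: counting 93 days forward gives 2088-05-23.

2088-05-23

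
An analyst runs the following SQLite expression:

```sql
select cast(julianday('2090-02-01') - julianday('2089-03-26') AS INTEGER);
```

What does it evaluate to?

312

5 days remain in March 2089 after the 26th (31 − 26).
Full months from April 2089 through January 2090 contribute their day counts.
Then 1 day into February 2090.
Total: 5 + 30 + 31 + 30 + 31 + 31 + 30 + 31 + 30 + 31 + 31 + 1 = 312.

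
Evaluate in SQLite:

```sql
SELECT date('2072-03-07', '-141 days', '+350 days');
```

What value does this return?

Applying '-141 days' to 2072-03-07: counting 141 days back gives 2071-10-18.
Applying '+350 days' to 2071-10-18: counting 350 days forward gives 2072-10-02.

2072-10-02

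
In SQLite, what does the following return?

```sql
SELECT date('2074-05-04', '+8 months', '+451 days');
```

Adding +8 months to 2074-05-04 gives 2075-01-04.
Applying '+451 days' to 2075-01-04: counting 451 days forward gives 2076-03-30.

2076-03-30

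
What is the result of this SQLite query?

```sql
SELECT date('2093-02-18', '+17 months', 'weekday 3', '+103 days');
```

2094-11-01

Adding +17 months to 2093-02-18 gives 2094-07-18.
`weekday 3` advances to the next Wednesday; 2094-07-18 is a Sunday, so it moves forward to 2094-07-21.
Applying '+103 days' to 2094-07-21: counting 103 days forward gives 2094-11-01.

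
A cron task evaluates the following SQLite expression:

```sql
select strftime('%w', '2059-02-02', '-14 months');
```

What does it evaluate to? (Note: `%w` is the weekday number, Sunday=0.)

0

First apply '-14 months': 2059-02-02 → 2057-12-02.
2057-12-02 is a Sunday; with Sunday=0 that is 0.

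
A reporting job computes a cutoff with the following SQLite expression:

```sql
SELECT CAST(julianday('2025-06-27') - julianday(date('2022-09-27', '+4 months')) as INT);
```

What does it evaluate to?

Adding +4 months to 2022-09-27 gives 2023-01-27.
4 days remain in January 2023 after the 27th (31 − 27).
Full months from February 2023 through May 2025 contribute their day counts.
Then 27 days into June 2025.
Total: 4 + 28 + 31 + 30 + 31 + 30 + 31 + 31 + 30 + 31 + 30 + 31 + 31 + 29 + 31 + 30 + 31 + 30 + 31 + 31 + 30 + 31 + 30 + 31 + 31 + 28 + 31 + 30 + 31 + 27 = 882.

882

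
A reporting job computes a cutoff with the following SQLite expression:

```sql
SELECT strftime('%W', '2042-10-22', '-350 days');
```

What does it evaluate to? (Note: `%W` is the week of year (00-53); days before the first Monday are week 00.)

44

First apply '-350 days': 2042-10-22 → 2041-11-06.
2041-11-06 is a Wednesday. SQLite's %W counts Mondays since the year started; the result is 44.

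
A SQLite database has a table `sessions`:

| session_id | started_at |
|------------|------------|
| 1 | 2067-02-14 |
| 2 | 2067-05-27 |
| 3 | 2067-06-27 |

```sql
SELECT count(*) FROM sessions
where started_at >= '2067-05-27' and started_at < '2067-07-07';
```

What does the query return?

Rows in [2067-05-27, 2067-07-07): 2067-05-27, 2067-06-27 → 2 rows.

2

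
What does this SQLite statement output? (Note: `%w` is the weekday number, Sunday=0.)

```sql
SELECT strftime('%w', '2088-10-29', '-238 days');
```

First apply '-238 days': 2088-10-29 → 2088-03-05.
2088-03-05 is a Friday; with Sunday=0 that is 5.

5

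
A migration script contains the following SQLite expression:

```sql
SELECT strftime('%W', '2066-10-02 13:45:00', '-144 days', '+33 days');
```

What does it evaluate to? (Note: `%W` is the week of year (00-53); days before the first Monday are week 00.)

First apply '-144 days', '+33 days': 2066-10-02 13:45:00 → 2066-06-13 13:45:00.
2066-06-13 is a Sunday. SQLite's %W counts Mondays since the year started; the result is 23.

23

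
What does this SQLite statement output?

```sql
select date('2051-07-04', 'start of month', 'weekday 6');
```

`start of month` rewinds 2051-07-04 to 2051-07-01.
`weekday 6` advances to the next Saturday; 2051-07-01 is already a Saturday, so it stays at 2051-07-01.

2051-07-01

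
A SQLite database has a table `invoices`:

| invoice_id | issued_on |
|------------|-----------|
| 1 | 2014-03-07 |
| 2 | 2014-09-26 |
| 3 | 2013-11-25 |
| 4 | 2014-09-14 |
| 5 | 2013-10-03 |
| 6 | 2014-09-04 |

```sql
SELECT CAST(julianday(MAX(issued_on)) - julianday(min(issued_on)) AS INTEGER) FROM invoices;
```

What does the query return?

MIN = 2013-10-03, MAX = 2014-09-26.
28 days remain in October 2013 after the 3rd (31 − 3).
Full months from November 2013 through August 2014 contribute their day counts.
Then 26 days into September 2014.
Total: 28 + 30 + 31 + 31 + 28 + 31 + 30 + 31 + 30 + 31 + 31 + 26 = 358.

358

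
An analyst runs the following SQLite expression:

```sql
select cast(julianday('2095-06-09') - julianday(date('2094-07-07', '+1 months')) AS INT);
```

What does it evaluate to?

Adding +1 month to 2094-07-07 gives 2094-08-07.
24 days remain in August 2094 after the 7th (31 − 7).
Full months from September 2094 through May 2095 contribute their day counts.
Then 9 days into June 2095.
Total: 24 + 30 + 31 + 30 + 31 + 31 + 28 + 31 + 30 + 31 + 9 = 306.

306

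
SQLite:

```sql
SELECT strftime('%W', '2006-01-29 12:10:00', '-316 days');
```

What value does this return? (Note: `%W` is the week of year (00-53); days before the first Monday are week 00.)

11

First apply '-316 days': 2006-01-29 12:10:00 → 2005-03-19 12:10:00.
2005-03-19 is a Saturday. SQLite's %W counts Mondays since the year started; the result is 11.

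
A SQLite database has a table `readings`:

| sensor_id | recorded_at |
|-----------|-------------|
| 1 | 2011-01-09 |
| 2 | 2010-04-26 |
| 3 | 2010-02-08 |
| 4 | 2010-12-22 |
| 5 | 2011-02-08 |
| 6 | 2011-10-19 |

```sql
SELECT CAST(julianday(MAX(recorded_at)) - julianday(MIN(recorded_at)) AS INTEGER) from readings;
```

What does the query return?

618

MIN = 2010-02-08, MAX = 2011-10-19.
20 days remain in February 2010 after the 8th (28 − 8).
Full months from March 2010 through September 2011 contribute their day counts.
Then 19 days into October 2011.
Total: 20 + 31 + 30 + 31 + 30 + 31 + 31 + 30 + 31 + 30 + 31 + 31 + 28 + 31 + 30 + 31 + 30 + 31 + 31 + 30 + 19 = 618.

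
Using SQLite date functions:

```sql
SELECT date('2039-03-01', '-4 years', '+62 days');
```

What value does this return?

2035-05-02

Adding -4 years to 2039-03-01 gives 2035-03-01.
Applying '+62 days' to 2035-03-01: counting 62 days forward gives 2035-05-02.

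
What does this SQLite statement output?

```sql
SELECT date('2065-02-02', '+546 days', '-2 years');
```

Applying '+546 days' to 2065-02-02: counting 546 days forward gives 2066-08-02.
Adding -2 years to 2066-08-02 gives 2064-08-02.

2064-08-02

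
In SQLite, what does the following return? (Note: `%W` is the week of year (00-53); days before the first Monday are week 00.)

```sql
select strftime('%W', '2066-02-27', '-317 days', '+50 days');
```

22

First apply '-317 days', '+50 days': 2066-02-27 → 2065-06-05.
2065-06-05 is a Friday. SQLite's %W counts Mondays since the year started; the result is 22.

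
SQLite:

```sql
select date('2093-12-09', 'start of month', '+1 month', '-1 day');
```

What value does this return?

2093-12-31

`start of month` rewinds 2093-12-09 to 2093-12-01.
Adding +1 month to 2093-12-01 gives 2094-01-01.
Going back 1 day from 2094-01-01 reaches 2093-12-31 (last day of December, 31 days).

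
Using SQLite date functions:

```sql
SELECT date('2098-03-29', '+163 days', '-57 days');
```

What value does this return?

2098-07-13

Applying '+163 days' to 2098-03-29: counting 163 days forward gives 2098-09-08.
Applying '-57 days' to 2098-09-08: counting 57 days back gives 2098-07-13.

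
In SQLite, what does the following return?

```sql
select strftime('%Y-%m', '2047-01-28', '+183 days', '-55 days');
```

First apply '+183 days', '-55 days': 2047-01-28 → 2047-06-05.
`%Y-%m` extracts the year-month: 2047-06.

2047-06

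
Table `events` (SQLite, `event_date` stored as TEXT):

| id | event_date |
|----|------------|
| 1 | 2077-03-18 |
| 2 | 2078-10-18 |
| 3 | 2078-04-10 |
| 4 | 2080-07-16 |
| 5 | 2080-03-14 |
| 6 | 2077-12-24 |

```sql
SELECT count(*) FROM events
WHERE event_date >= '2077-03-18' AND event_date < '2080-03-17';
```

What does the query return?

Rows in [2077-03-18, 2080-03-17): 2077-03-18, 2078-10-18, 2078-04-10, 2080-03-14, 2077-12-24 → 5 rows.

5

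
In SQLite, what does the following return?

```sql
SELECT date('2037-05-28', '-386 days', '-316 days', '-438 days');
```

2034-04-14

Applying '-386 days' to 2037-05-28: counting 386 days back gives 2036-05-07.
Applying '-316 days' to 2036-05-07: counting 316 days back gives 2035-06-26.
Applying '-438 days' to 2035-06-26: counting 438 days back gives 2034-04-14.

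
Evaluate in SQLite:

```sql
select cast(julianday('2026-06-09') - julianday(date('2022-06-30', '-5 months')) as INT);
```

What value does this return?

1591

Adding -5 months to 2022-06-30 gives 2022-01-30.
1 day remains in January 2022 after the 30th (31 − 30).
Full months from February 2022 through May 2026 contribute their day counts.
Then 9 days into June 2026.
Total: 1 + 28 + 31 + 30 + 31 + 30 + 31 + 31 + 30 + 31 + 30 + 31 + 31 + 28 + 31 + 30 + 31 + 30 + 31 + 31 + 30 + 31 + 30 + 31 + 31 + 29 + 31 + 30 + 31 + 30 + 31 + 31 + 30 + 31 + 30 + 31 + 31 + 28 + 31 + 30 + 31 + 30 + 31 + 31 + 30 + 31 + 30 + 31 + 31 + 28 + 31 + 30 + 31 + 9 = 1591.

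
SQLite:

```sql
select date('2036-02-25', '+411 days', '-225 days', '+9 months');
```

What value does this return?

Applying '+411 days' to 2036-02-25: counting 411 days forward gives 2037-04-11.
Applying '-225 days' to 2037-04-11: counting 225 days back gives 2036-08-29.
Adding +9 months to 2036-08-29 gives 2037-05-29.

2037-05-29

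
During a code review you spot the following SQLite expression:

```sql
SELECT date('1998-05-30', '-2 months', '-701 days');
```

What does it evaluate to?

Adding -2 months to 1998-05-30 gives 1998-03-30.
Applying '-701 days' to 1998-03-30: counting 701 days back gives 1996-04-28.

1996-04-28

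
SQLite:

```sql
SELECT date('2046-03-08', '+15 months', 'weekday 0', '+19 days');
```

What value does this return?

Adding +15 months to 2046-03-08 gives 2047-06-08.
`weekday 0` advances to the next Sunday; 2047-06-08 is a Saturday, so it moves forward to 2047-06-09.
Advancing 19 more days within June lands on 2047-06-28.

2047-06-28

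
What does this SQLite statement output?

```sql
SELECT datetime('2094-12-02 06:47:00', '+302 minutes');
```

302 minutes = 5h 2m; +302 minutes from 2094-12-02 06:47:00 is 2094-12-02 11:49:00.

2094-12-02 11:49:00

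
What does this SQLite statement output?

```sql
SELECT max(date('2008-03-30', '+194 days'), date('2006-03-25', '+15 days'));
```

date('2008-03-30', '+194 days') → 2008-10-10.
date('2006-03-25', '+15 days') → 2006-04-09.
Later of the two is 2008-10-10.

2008-10-10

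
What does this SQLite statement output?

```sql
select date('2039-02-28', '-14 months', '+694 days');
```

Adding -14 months to 2039-02-28 gives 2037-12-28.
Applying '+694 days' to 2037-12-28: counting 694 days forward gives 2039-11-22.

2039-11-22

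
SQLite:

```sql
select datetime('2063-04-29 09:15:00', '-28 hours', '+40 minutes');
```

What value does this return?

2063-04-28 05:55:00

-28 hours from 2063-04-29 09:15:00 is 2063-04-28 05:15:00 (crosses midnight).
+40 minutes from 2063-04-28 05:15:00 is 2063-04-28 05:55:00.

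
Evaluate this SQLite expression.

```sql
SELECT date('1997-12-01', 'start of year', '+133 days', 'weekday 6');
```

1997-05-17

`start of year` rewinds 1997-12-01 to 1997-01-01.
Applying '+133 days' to 1997-01-01: counting 133 days forward gives 1997-05-14.
`weekday 6` advances to the next Saturday; 1997-05-14 is a Wednesday, so it moves forward to 1997-05-17.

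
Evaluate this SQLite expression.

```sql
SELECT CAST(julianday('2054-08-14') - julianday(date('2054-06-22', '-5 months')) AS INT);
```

Adding -5 months to 2054-06-22 gives 2054-01-22.
9 days remain in January 2054 after the 22nd (31 − 22).
Full months from February 2054 through July 2054 contribute their day counts.
Then 14 days into August 2054.
Total: 9 + 28 + 31 + 30 + 31 + 30 + 31 + 14 = 204.

204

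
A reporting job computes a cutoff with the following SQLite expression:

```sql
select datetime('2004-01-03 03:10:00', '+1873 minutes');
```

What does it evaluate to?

2004-01-04 10:23:00

1873 minutes = 31h 13m; +1873 minutes from 2004-01-03 03:10:00 is 2004-01-04 10:23:00 (crosses midnight).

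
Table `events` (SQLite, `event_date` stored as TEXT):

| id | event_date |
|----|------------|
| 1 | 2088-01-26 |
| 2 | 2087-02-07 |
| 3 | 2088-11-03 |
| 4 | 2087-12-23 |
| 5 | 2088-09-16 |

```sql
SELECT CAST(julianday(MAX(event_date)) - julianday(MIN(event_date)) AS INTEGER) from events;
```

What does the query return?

635

MIN = 2087-02-07, MAX = 2088-11-03.
21 days remain in February 2087 after the 7th (28 − 7).
Full months from March 2087 through October 2088 contribute their day counts.
Then 3 days into November 2088.
Total: 21 + 31 + 30 + 31 + 30 + 31 + 31 + 30 + 31 + 30 + 31 + 31 + 29 + 31 + 30 + 31 + 30 + 31 + 31 + 30 + 31 + 3 = 635.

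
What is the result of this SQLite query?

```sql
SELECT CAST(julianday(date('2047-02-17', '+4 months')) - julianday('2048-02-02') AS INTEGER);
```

-230

Adding +4 months to 2047-02-17 gives 2047-06-17.
13 days remain in June 2047 after the 17th (30 − 17).
Full months from July 2047 through January 2048 contribute their day counts.
Then 2 days into February 2048.
Total: 13 + 31 + 31 + 30 + 31 + 30 + 31 + 31 + 2 = 230.
The subtraction is earlier − later, so the result is −230 → -230.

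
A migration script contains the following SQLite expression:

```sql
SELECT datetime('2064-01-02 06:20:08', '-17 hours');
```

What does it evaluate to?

-17 hours from 2064-01-02 06:20:08 is 2064-01-01 13:20:08 (crosses midnight).

2064-01-01 13:20:08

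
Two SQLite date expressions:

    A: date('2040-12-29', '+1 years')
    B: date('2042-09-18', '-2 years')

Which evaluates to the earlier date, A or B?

B

A = 2041-12-29.
B = 2040-09-18.
B is earlier.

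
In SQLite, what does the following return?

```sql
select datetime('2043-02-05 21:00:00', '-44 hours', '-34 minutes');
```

2043-02-04 00:26:00

-44 hours from 2043-02-05 21:00:00 is 2043-02-04 01:00:00 (crosses midnight).
-34 minutes from 2043-02-04 01:00:00 is 2043-02-04 00:26:00.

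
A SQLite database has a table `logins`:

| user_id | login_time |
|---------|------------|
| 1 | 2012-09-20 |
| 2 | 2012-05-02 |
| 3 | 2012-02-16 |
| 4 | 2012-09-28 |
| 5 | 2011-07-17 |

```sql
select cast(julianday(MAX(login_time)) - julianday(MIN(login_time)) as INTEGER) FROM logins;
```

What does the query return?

MIN = 2011-07-17, MAX = 2012-09-28.
14 days remain in July 2011 after the 17th (31 − 17).
Full months from August 2011 through August 2012 contribute their day counts.
Then 28 days into September 2012.
Total: 14 + 31 + 30 + 31 + 30 + 31 + 31 + 29 + 31 + 30 + 31 + 30 + 31 + 31 + 28 = 439.

439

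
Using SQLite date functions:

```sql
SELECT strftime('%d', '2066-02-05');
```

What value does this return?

05

`%d` extracts the 2-digit day of month: 05.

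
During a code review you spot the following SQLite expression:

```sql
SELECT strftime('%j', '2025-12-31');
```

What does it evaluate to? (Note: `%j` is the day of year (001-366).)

Day-of-year for 2025-12-31: days since 2025-01-01 inclusive = 365, zero-padded to 365.

365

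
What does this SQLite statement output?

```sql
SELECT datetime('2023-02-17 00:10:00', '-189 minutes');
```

2023-02-16 21:01:00

189 minutes = 3h 9m; -189 minutes from 2023-02-17 00:10:00 is 2023-02-16 21:01:00 (crosses midnight).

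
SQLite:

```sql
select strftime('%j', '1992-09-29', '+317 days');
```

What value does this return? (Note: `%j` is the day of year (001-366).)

First apply '+317 days': 1992-09-29 → 1993-08-12.
Day-of-year for 1993-08-12: days since 1993-01-01 inclusive = 224, zero-padded to 224.

224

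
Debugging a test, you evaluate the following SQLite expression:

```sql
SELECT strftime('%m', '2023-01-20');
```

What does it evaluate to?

01

`%m` extracts the 2-digit month (01-12): 01.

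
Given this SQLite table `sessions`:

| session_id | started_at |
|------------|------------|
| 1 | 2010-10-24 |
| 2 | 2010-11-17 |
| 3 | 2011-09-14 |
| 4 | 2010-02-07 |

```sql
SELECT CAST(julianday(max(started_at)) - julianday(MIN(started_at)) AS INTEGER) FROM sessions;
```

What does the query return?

MIN = 2010-02-07, MAX = 2011-09-14.
21 days remain in February 2010 after the 7th (28 − 7).
Full months from March 2010 through August 2011 contribute their day counts.
Then 14 days into September 2011.
Total: 21 + 31 + 30 + 31 + 30 + 31 + 31 + 30 + 31 + 30 + 31 + 31 + 28 + 31 + 30 + 31 + 30 + 31 + 31 + 14 = 584.

584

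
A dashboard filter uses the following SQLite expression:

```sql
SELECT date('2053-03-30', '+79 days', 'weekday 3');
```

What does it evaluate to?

Applying '+79 days' to 2053-03-30: counting 79 days forward gives 2053-06-17.
`weekday 3` advances to the next Wednesday; 2053-06-17 is a Tuesday, so it moves forward to 2053-06-18.

2053-06-18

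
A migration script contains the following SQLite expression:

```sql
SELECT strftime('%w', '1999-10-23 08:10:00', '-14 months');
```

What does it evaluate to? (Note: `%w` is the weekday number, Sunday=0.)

First apply '-14 months': 1999-10-23 08:10:00 → 1998-08-23 08:10:00.
1998-08-23 is a Sunday; with Sunday=0 that is 0.

0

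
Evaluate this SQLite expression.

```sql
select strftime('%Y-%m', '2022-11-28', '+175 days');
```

2023-05

First apply '+175 days': 2022-11-28 → 2023-05-22.
`%Y-%m` extracts the year-month: 2023-05.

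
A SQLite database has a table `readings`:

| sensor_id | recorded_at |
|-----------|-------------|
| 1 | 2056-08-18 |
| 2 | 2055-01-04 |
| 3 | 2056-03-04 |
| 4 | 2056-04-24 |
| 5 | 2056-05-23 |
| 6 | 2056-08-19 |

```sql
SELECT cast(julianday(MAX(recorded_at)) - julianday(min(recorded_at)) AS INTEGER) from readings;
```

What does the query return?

593

MIN = 2055-01-04, MAX = 2056-08-19.
27 days remain in January 2055 after the 4th (31 − 4).
Full months from February 2055 through July 2056 contribute their day counts.
Then 19 days into August 2056.
Total: 27 + 28 + 31 + 30 + 31 + 30 + 31 + 31 + 30 + 31 + 30 + 31 + 31 + 29 + 31 + 30 + 31 + 30 + 31 + 19 = 593.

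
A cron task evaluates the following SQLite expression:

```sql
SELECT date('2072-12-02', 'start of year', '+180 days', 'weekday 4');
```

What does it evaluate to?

2072-06-30

`start of year` rewinds 2072-12-02 to 2072-01-01.
Applying '+180 days' to 2072-01-01: counting 180 days forward gives 2072-06-29.
`weekday 4` advances to the next Thursday; 2072-06-29 is a Wednesday, so it moves forward to 2072-06-30.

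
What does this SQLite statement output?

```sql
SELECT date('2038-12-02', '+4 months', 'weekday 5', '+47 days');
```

2039-05-25

Adding +4 months to 2038-12-02 gives 2039-04-02.
`weekday 5` advances to the next Friday; 2039-04-02 is a Saturday, so it moves forward to 2039-04-08.
Applying '+47 days' to 2039-04-08: counting 47 days forward gives 2039-05-25.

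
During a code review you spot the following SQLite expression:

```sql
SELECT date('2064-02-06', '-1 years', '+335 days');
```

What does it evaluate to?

2064-01-07

Adding -1 year to 2064-02-06 gives 2063-02-06.
Applying '+335 days' to 2063-02-06: counting 335 days forward gives 2064-01-07.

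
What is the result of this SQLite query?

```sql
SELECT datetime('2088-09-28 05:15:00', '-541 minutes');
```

2088-09-27 20:14:00

541 minutes = 9h 1m; -541 minutes from 2088-09-28 05:15:00 is 2088-09-27 20:14:00 (crosses midnight).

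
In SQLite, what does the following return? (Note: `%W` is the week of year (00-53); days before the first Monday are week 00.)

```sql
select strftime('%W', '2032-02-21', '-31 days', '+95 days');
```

16

First apply '-31 days', '+95 days': 2032-02-21 → 2032-04-25.
2032-04-25 is a Sunday. SQLite's %W counts Mondays since the year started; the result is 16.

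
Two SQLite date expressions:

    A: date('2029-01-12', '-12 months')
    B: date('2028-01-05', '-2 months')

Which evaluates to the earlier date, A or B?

B

A = 2028-01-12.
B = 2027-11-05.
B is earlier.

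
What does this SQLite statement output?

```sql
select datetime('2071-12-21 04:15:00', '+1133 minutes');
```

2071-12-21 23:08:00

1133 minutes = 18h 53m; +1133 minutes from 2071-12-21 04:15:00 is 2071-12-21 23:08:00.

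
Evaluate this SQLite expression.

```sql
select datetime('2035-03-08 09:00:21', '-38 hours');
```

-38 hours from 2035-03-08 09:00:21 is 2035-03-06 19:00:21 (crosses midnight).

2035-03-06 19:00:21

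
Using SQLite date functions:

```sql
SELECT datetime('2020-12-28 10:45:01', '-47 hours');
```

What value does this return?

-47 hours from 2020-12-28 10:45:01 is 2020-12-26 11:45:01 (crosses midnight).

2020-12-26 11:45:01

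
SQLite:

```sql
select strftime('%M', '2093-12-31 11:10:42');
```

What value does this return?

10

`%M` extracts the 2-digit minute: 10.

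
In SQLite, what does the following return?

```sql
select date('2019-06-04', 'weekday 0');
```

`weekday 0` advances to the next Sunday; 2019-06-04 is a Tuesday, so it moves forward to 2019-06-09.

2019-06-09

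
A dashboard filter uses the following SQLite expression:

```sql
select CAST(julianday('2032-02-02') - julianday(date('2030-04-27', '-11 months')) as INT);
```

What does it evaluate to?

981

Adding -11 months to 2030-04-27 gives 2029-05-27.
4 days remain in May 2029 after the 27th (31 − 27).
Full months from June 2029 through January 2032 contribute their day counts.
Then 2 days into February 2032.
Total: 4 + 30 + 31 + 31 + 30 + 31 + 30 + 31 + 31 + 28 + 31 + 30 + 31 + 30 + 31 + 31 + 30 + 31 + 30 + 31 + 31 + 28 + 31 + 30 + 31 + 30 + 31 + 31 + 30 + 31 + 30 + 31 + 31 + 2 = 981.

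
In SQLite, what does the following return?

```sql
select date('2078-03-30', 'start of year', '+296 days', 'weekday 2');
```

`start of year` rewinds 2078-03-30 to 2078-01-01.
Applying '+296 days' to 2078-01-01: counting 296 days forward gives 2078-10-24.
`weekday 2` advances to the next Tuesday; 2078-10-24 is a Monday, so it moves forward to 2078-10-25.

2078-10-25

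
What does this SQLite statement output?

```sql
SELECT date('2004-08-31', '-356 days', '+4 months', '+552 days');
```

2005-07-15

Applying '-356 days' to 2004-08-31: counting 356 days back gives 2003-09-10.
Adding +4 months to 2003-09-10 gives 2004-01-10.
Applying '+552 days' to 2004-01-10: counting 552 days forward gives 2005-07-15.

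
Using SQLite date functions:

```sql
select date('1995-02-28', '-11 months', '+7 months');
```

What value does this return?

1994-10-28

Adding -11 months to 1995-02-28 gives 1994-03-28.
Adding +7 months to 1994-03-28 gives 1994-10-28.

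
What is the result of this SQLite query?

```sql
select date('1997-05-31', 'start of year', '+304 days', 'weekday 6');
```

`start of year` rewinds 1997-05-31 to 1997-01-01.
Applying '+304 days' to 1997-01-01: counting 304 days forward gives 1997-11-01.
`weekday 6` advances to the next Saturday; 1997-11-01 is already a Saturday, so it stays at 1997-11-01.

1997-11-01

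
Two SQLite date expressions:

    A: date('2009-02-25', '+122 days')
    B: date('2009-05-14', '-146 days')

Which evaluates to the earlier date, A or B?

B

A = 2009-06-27.
B = 2008-12-19.
B is earlier.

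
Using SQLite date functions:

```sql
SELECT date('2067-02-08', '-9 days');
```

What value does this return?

Going back 8 days from 2067-02-08 reaches 2067-01-31 (last day of January, 31 days).
Going back 1 day within January lands on 2067-01-30.

2067-01-30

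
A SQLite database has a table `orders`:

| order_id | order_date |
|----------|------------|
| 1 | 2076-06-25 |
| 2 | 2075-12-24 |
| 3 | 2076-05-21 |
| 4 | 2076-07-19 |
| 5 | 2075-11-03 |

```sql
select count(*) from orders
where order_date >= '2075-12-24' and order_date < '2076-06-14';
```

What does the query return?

Rows in [2075-12-24, 2076-06-14): 2075-12-24, 2076-05-21 → 2 rows.

2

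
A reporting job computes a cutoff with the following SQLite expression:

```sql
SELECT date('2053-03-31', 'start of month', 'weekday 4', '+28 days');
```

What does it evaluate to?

2053-04-03

`start of month` rewinds 2053-03-31 to 2053-03-01.
`weekday 4` advances to the next Thursday; 2053-03-01 is a Saturday, so it moves forward to 2053-03-06.
March 2053 has 31 days; 25 remain after the 6th, so 26 days reach 2053-04-01.
Advancing 2 more days within April lands on 2053-04-03.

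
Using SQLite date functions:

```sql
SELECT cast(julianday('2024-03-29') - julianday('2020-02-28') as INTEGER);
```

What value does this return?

1 day remains in February 2020 after the 28th (29 − 28).
Full months from March 2020 through February 2024 contribute their day counts.
Then 29 days into March 2024.
Total: 1 + 31 + 30 + 31 + 30 + 31 + 31 + 30 + 31 + 30 + 31 + 31 + 28 + 31 + 30 + 31 + 30 + 31 + 31 + 30 + 31 + 30 + 31 + 31 + 28 + 31 + 30 + 31 + 30 + 31 + 31 + 30 + 31 + 30 + 31 + 31 + 28 + 31 + 30 + 31 + 30 + 31 + 31 + 30 + 31 + 30 + 31 + 31 + 29 + 29 = 1491.

1491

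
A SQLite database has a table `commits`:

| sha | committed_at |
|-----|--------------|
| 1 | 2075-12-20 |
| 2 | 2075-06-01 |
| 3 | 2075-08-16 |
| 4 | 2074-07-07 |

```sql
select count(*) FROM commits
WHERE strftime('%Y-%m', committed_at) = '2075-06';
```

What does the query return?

1

Rows with year-month 2075-06: 2075-06-01 → 1.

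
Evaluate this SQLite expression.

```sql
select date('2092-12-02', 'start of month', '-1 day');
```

2092-11-30

`start of month` rewinds 2092-12-02 to 2092-12-01.
Going back 1 day from 2092-12-01 reaches 2092-11-30 (last day of November, 30 days).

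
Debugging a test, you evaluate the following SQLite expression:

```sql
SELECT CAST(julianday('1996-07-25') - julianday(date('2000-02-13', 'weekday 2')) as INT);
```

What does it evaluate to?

-1300

`weekday 2` advances to the next Tuesday; 2000-02-13 is a Sunday, so it moves forward to 2000-02-15.
6 days remain in July 1996 after the 25th (31 − 25).
Full months from August 1996 through January 2000 contribute their day counts.
Then 15 days into February 2000.
Total: 6 + 31 + 30 + 31 + 30 + 31 + 31 + 28 + 31 + 30 + 31 + 30 + 31 + 31 + 30 + 31 + 30 + 31 + 31 + 28 + 31 + 30 + 31 + 30 + 31 + 31 + 30 + 31 + 30 + 31 + 31 + 28 + 31 + 30 + 31 + 30 + 31 + 31 + 30 + 31 + 30 + 31 + 31 + 15 = 1300.
The subtraction is earlier − later, so the result is −1300 → -1300.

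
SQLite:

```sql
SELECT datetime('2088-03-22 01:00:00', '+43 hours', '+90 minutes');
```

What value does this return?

2088-03-23 21:30:00

+43 hours from 2088-03-22 01:00:00 is 2088-03-23 20:00:00 (crosses midnight).
90 minutes = 1h 30m; +90 minutes from 2088-03-23 20:00:00 is 2088-03-23 21:30:00.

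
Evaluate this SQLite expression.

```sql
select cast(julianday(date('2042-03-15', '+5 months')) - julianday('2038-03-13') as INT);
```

Adding +5 months to 2042-03-15 gives 2042-08-15.
18 days remain in March 2038 after the 13th (31 − 13).
Full months from April 2038 through July 2042 contribute their day counts.
Then 15 days into August 2042.
Total: 18 + 30 + 31 + 30 + 31 + 31 + 30 + 31 + 30 + 31 + 31 + 28 + 31 + 30 + 31 + 30 + 31 + 31 + 30 + 31 + 30 + 31 + 31 + 29 + 31 + 30 + 31 + 30 + 31 + 31 + 30 + 31 + 30 + 31 + 31 + 28 + 31 + 30 + 31 + 30 + 31 + 31 + 30 + 31 + 30 + 31 + 31 + 28 + 31 + 30 + 31 + 30 + 31 + 15 = 1616.

1616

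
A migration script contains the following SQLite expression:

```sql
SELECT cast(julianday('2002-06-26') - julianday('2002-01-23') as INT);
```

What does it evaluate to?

154

8 days remain in January 2002 after the 23rd (31 − 23).
February 2002: 28 days.
March 2002: 31 days.
April 2002: 30 days.
May 2002: 31 days.
Then 26 days into June 2002.
Total: 8 + 28 + 31 + 30 + 31 + 26 = 154.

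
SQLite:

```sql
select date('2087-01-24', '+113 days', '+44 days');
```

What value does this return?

2087-06-30

Applying '+113 days' to 2087-01-24: counting 113 days forward gives 2087-05-17.
Applying '+44 days' to 2087-05-17: counting 44 days forward gives 2087-06-30.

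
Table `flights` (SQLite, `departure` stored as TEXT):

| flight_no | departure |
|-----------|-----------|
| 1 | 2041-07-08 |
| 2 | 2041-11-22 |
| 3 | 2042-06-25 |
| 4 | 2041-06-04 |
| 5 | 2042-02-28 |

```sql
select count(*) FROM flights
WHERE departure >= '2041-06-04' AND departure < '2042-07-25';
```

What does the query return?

Rows in [2041-06-04, 2042-07-25): 2041-07-08, 2041-11-22, 2042-06-25, 2041-06-04, 2042-02-28 → 5 rows.

5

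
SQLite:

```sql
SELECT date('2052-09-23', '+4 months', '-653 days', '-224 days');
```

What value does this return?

Adding +4 months to 2052-09-23 gives 2053-01-23.
Applying '-653 days' to 2053-01-23: counting 653 days back gives 2051-04-11.
Applying '-224 days' to 2051-04-11: counting 224 days back gives 2050-08-30.

2050-08-30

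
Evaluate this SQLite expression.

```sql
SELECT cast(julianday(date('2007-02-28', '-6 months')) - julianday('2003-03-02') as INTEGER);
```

Adding -6 months to 2007-02-28 gives 2006-08-28.
29 days remain in March 2003 after the 2nd (31 − 2).
Full months from April 2003 through July 2006 contribute their day counts.
Then 28 days into August 2006.
Total: 29 + 30 + 31 + 30 + 31 + 31 + 30 + 31 + 30 + 31 + 31 + 29 + 31 + 30 + 31 + 30 + 31 + 31 + 30 + 31 + 30 + 31 + 31 + 28 + 31 + 30 + 31 + 30 + 31 + 31 + 30 + 31 + 30 + 31 + 31 + 28 + 31 + 30 + 31 + 30 + 31 + 28 = 1275.

1275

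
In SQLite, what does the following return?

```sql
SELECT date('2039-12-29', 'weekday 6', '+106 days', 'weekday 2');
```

`weekday 6` advances to the next Saturday; 2039-12-29 is a Thursday, so it moves forward to 2039-12-31.
Applying '+106 days' to 2039-12-31: counting 106 days forward gives 2040-04-15.
`weekday 2` advances to the next Tuesday; 2040-04-15 is a Sunday, so it moves forward to 2040-04-17.

2040-04-17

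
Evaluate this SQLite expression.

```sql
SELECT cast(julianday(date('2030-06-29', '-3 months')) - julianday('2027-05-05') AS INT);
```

Adding -3 months to 2030-06-29 gives 2030-03-29.
26 days remain in May 2027 after the 5th (31 − 5).
Full months from June 2027 through February 2030 contribute their day counts.
Then 29 days into March 2030.
Total: 26 + 30 + 31 + 31 + 30 + 31 + 30 + 31 + 31 + 29 + 31 + 30 + 31 + 30 + 31 + 31 + 30 + 31 + 30 + 31 + 31 + 28 + 31 + 30 + 31 + 30 + 31 + 31 + 30 + 31 + 30 + 31 + 31 + 28 + 29 = 1059.

1059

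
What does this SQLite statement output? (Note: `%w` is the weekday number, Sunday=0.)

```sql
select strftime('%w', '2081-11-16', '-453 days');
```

2

First apply '-453 days': 2081-11-16 → 2080-08-20.
2080-08-20 is a Tuesday; with Sunday=0 that is 2.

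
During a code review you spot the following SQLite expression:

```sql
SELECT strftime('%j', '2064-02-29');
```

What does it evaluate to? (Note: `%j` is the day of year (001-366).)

Day-of-year for 2064-02-29: days since 2064-01-01 inclusive = 60, zero-padded to 060.

060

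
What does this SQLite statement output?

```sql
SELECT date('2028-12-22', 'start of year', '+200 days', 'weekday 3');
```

`start of year` rewinds 2028-12-22 to 2028-01-01.
Applying '+200 days' to 2028-01-01: counting 200 days forward gives 2028-07-19.
`weekday 3` advances to the next Wednesday; 2028-07-19 is already a Wednesday, so it stays at 2028-07-19.

2028-07-19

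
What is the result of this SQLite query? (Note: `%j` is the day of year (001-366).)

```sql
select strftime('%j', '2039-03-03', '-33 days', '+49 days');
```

078

First apply '-33 days', '+49 days': 2039-03-03 → 2039-03-19.
Day-of-year for 2039-03-19: days since 2039-01-01 inclusive = 78, zero-padded to 078.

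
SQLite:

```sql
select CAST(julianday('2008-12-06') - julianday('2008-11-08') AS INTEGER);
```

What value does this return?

28

22 days remain in November 2008 after the 8th (30 − 8).
Then 6 days into December 2008.
Total: 22 + 6 = 28.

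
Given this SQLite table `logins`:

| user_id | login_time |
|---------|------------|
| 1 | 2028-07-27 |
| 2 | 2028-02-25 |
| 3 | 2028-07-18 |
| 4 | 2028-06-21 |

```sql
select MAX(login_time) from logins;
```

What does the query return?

MAX over {2028-02-25, 2028-06-21, 2028-07-18, 2028-07-27}.

2028-07-27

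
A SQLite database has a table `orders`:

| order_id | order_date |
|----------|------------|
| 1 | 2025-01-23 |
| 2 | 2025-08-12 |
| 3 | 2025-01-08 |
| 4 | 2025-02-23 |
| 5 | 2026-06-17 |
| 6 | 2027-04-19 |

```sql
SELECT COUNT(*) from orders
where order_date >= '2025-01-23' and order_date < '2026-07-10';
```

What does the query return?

Rows in [2025-01-23, 2026-07-10): 2025-01-23, 2025-08-12, 2025-02-23, 2026-06-17 → 4 rows.

4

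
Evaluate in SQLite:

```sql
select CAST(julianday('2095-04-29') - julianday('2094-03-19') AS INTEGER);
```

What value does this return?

12 days remain in March 2094 after the 19th (31 − 19).
Full months from April 2094 through March 2095 contribute their day counts.
Then 29 days into April 2095.
Total: 12 + 30 + 31 + 30 + 31 + 31 + 30 + 31 + 30 + 31 + 31 + 28 + 31 + 29 = 406.

406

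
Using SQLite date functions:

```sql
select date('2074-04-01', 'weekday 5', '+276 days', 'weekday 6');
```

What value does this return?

2075-01-12

`weekday 5` advances to the next Friday; 2074-04-01 is a Sunday, so it moves forward to 2074-04-06.
Applying '+276 days' to 2074-04-06: counting 276 days forward gives 2075-01-07.
`weekday 6` advances to the next Saturday; 2075-01-07 is a Monday, so it moves forward to 2075-01-12.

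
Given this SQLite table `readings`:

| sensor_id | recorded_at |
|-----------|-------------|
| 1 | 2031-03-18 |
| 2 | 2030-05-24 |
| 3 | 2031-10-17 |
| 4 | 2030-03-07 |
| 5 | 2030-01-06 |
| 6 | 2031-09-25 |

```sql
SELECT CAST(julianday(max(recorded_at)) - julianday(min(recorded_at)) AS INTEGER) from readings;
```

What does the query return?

649

MIN = 2030-01-06, MAX = 2031-10-17.
25 days remain in January 2030 after the 6th (31 − 6).
Full months from February 2030 through September 2031 contribute their day counts.
Then 17 days into October 2031.
Total: 25 + 28 + 31 + 30 + 31 + 30 + 31 + 31 + 30 + 31 + 30 + 31 + 31 + 28 + 31 + 30 + 31 + 30 + 31 + 31 + 30 + 17 = 649.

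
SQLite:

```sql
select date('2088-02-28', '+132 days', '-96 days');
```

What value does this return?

Applying '+132 days' to 2088-02-28: counting 132 days forward gives 2088-07-09.
Applying '-96 days' to 2088-07-09: counting 96 days back gives 2088-04-04.

2088-04-04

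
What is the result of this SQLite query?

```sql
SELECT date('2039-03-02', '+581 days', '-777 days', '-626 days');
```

Applying '+581 days' to 2039-03-02: counting 581 days forward gives 2040-10-03.
Applying '-777 days' to 2040-10-03: counting 777 days back gives 2038-08-18.
Applying '-626 days' to 2038-08-18: counting 626 days back gives 2036-11-30.

2036-11-30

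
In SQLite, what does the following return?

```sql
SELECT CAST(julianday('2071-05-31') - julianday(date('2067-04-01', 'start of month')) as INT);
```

`start of month` rewinds 2067-04-01 to 2067-04-01.
29 days remain in April 2067 after the 1st (30 − 1).
Full months from May 2067 through April 2071 contribute their day counts.
Then 31 days into May 2071.
Total: 29 + 31 + 30 + 31 + 31 + 30 + 31 + 30 + 31 + 31 + 29 + 31 + 30 + 31 + 30 + 31 + 31 + 30 + 31 + 30 + 31 + 31 + 28 + 31 + 30 + 31 + 30 + 31 + 31 + 30 + 31 + 30 + 31 + 31 + 28 + 31 + 30 + 31 + 30 + 31 + 31 + 30 + 31 + 30 + 31 + 31 + 28 + 31 + 30 + 31 = 1521.

1521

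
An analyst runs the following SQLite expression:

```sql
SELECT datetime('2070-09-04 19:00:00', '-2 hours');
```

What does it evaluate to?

-2 hours from 2070-09-04 19:00:00 is 2070-09-04 17:00:00.

2070-09-04 17:00:00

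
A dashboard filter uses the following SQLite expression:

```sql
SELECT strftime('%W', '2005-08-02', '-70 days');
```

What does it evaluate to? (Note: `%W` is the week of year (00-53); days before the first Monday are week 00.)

21

First apply '-70 days': 2005-08-02 → 2005-05-24.
2005-05-24 is a Tuesday. SQLite's %W counts Mondays since the year started; the result is 21.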